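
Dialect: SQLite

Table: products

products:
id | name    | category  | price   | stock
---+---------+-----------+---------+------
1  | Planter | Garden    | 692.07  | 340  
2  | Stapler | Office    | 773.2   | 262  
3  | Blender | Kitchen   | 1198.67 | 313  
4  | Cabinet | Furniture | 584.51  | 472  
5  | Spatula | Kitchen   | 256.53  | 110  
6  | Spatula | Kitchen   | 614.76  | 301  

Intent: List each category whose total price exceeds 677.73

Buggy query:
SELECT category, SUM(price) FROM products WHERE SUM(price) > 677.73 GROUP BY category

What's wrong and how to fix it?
Bug: WHERE runs before GROUP BY, so aggregates aren't available there

Fix: Move the aggregate condition to a HAVING clause

Corrected query:
SELECT category, SUM(price) FROM products GROUP BY category HAVING SUM(price) > 677.73

Result:
category | SUM(price)
---------+-----------
Garden   | 692.07    
Kitchen  | 2069.96   
Office   | 773.2     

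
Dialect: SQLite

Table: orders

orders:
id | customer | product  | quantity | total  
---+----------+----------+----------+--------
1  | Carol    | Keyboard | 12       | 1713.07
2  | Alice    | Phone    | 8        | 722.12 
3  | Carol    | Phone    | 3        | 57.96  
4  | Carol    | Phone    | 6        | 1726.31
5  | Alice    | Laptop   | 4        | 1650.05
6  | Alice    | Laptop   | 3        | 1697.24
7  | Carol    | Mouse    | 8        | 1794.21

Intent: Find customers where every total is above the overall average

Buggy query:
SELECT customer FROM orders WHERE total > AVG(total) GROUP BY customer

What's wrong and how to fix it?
Bug: WHERE evaluates per row before aggregation, so AVG() is unavailable

Fix: Compute the overall average in a scalar subquery and compare each group's MIN against it in HAVING

Corrected query:
SELECT customer FROM orders GROUP BY customer HAVING MIN(total) > (SELECT AVG(total) FROM orders)

Result:
(no rows)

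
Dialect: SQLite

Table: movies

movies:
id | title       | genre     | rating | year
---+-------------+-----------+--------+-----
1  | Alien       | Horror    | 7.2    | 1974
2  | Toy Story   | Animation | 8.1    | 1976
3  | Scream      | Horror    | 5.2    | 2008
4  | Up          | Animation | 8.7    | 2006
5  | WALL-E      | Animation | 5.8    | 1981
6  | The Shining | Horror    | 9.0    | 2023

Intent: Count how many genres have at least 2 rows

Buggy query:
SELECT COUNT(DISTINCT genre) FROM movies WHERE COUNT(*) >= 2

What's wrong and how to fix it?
Bug: COUNT(*) cannot appear in WHERE; the per-group count doesn't exist yet

Fix: Use a subquery that GROUPs and filters with HAVING, then count its rows

Corrected query:
SELECT COUNT(*) FROM (SELECT genre FROM movies GROUP BY genre HAVING COUNT(*) >= 2)

Result:
COUNT(*)
--------
2       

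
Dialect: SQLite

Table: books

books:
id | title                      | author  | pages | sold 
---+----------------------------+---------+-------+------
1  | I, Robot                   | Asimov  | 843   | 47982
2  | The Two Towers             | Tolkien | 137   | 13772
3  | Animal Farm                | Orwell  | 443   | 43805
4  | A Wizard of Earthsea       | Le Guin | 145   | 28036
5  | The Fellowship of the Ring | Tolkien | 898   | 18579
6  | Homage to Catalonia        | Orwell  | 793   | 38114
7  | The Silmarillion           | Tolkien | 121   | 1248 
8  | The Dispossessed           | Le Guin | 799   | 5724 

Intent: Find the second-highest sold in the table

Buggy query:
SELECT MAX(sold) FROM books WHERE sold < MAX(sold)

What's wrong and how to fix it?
Bug: The inner MAX is an aggregate inside WHERE, which is not allowed

Fix: Put the inner MAX in a scalar subquery

Corrected query:
SELECT MAX(sold) FROM books WHERE sold < (SELECT MAX(sold) FROM books)

Result:
MAX(sold)
---------
43805    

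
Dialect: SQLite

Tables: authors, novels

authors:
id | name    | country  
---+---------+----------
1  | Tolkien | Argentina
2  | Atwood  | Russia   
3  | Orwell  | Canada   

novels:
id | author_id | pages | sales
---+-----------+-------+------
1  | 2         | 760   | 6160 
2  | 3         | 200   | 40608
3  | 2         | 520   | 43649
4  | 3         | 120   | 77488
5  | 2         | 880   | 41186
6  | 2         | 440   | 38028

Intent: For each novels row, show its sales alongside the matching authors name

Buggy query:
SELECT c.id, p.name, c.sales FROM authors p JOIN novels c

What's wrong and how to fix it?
Bug: JOIN with no ON clause produces a cartesian product; every novels row pairs with every authors row

Fix: Specify the join condition linking the foreign key to the parent id

Corrected query:
SELECT c.id, p.name, c.sales FROM authors p JOIN novels c ON c.author_id = p.id

Result:
id | name   | sales
---+--------+------
1  | Atwood | 6160 
2  | Orwell | 40608
3  | Atwood | 43649
4  | Orwell | 77488
5  | Atwood | 41186
6  | Atwood | 38028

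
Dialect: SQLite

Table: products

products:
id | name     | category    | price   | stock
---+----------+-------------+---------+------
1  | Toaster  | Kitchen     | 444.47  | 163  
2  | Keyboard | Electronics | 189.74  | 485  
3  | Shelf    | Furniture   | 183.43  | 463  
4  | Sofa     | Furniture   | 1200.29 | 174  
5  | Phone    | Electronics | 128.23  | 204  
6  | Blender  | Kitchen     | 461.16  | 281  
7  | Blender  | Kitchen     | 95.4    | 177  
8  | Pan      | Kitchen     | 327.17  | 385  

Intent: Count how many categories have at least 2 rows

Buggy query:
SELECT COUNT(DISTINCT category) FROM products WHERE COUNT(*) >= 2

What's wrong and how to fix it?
Bug: COUNT(*) cannot appear in WHERE; the per-group count doesn't exist yet

Fix: Group first with HAVING COUNT(*) >= 2, then COUNT the resulting groups

Corrected query:
SELECT COUNT(*) FROM (SELECT category FROM products GROUP BY category HAVING COUNT(*) >= 2)

Result:
COUNT(*)
--------
3       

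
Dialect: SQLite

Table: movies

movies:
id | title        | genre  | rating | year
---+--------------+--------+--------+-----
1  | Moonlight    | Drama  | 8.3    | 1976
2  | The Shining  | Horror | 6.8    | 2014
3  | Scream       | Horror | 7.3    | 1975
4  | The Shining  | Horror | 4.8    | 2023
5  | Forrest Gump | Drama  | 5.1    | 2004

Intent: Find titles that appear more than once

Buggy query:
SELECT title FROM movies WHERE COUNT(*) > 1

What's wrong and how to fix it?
Bug: COUNT(*) is an aggregate and cannot be used in WHERE

Fix: GROUP BY title, then filter groups with HAVING COUNT(*) > 1

Corrected query:
SELECT title FROM movies GROUP BY title HAVING COUNT(*) > 1

Result:
title      
-----------
The Shining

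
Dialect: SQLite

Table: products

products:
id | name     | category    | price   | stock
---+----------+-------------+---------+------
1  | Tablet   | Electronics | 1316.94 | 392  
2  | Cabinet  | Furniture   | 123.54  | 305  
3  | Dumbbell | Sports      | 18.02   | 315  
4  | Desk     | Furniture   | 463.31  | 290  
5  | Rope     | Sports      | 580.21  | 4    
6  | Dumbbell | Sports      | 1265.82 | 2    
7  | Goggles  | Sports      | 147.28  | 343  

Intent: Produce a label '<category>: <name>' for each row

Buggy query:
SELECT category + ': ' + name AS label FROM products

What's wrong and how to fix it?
Bug: SQLite uses || for string concatenation; + coerces text to numbers (yielding 0)

Fix: Replace + with || to concatenate text

Corrected query:
SELECT category || ': ' || name AS label FROM products

Result:
label              
-------------------
Electronics: Tablet
Furniture: Cabinet 
Sports: Dumbbell   
Furniture: Desk    
Sports: Rope       
Sports: Dumbbell   
Sports: Goggles    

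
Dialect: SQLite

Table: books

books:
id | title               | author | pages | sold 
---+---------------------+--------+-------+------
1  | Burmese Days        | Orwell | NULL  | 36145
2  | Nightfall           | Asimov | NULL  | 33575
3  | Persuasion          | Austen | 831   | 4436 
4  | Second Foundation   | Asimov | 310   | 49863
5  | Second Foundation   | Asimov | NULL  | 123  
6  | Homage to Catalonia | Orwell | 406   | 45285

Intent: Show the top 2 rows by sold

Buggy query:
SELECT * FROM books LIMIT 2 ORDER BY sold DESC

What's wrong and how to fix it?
Bug: ORDER BY cannot follow LIMIT; LIMIT is the final clause

Fix: Sort with ORDER BY, then apply LIMIT

Corrected query:
SELECT * FROM books ORDER BY sold DESC LIMIT 2

Result:
id | title               | author | pages | sold 
---+---------------------+--------+-------+------
4  | Second Foundation   | Asimov | 310   | 49863
6  | Homage to Catalonia | Orwell | 406   | 45285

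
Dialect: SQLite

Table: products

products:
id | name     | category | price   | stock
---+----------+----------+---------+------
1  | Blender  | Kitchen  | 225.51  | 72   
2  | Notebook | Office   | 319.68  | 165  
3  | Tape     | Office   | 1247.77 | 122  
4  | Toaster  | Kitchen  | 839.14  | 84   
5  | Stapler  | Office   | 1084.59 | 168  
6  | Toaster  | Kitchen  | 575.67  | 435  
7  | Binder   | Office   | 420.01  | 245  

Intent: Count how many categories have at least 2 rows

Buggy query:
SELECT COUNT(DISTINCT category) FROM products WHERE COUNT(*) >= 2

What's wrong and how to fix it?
Bug: WHERE filters individual rows, not groups, so a group-level COUNT is invalid there

Fix: Group first with HAVING COUNT(*) >= 2, then COUNT the resulting groups

Corrected query:
SELECT COUNT(*) FROM (SELECT category FROM products GROUP BY category HAVING COUNT(*) >= 2)

Result:
COUNT(*)
--------
2       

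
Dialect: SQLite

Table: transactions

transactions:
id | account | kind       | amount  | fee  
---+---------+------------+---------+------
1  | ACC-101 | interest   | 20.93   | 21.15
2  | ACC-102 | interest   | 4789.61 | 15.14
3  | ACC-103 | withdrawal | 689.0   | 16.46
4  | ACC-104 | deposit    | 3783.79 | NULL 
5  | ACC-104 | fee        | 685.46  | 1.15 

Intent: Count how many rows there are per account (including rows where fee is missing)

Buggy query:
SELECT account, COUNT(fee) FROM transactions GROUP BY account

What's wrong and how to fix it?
Bug: COUNT(fee) skips NULLs, so groups with missing fee are undercounted

Fix: Use COUNT(*) to count all rows regardless of NULL

Corrected query:
SELECT account, COUNT(*) FROM transactions GROUP BY account

Result:
account | COUNT(*)
--------+---------
ACC-101 | 1       
ACC-102 | 1       
ACC-103 | 1       
ACC-104 | 2       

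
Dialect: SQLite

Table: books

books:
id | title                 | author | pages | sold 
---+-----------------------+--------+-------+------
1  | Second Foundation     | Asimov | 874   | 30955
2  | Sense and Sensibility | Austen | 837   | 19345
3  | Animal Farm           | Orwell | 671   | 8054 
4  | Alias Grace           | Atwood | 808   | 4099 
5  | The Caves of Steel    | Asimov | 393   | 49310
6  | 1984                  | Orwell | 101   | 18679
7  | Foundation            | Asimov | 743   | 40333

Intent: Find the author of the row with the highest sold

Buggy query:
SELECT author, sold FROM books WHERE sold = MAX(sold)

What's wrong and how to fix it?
Bug: MAX(sold) is an aggregate and cannot be used directly in WHERE

Fix: Use a subquery: WHERE sold = (SELECT MAX(sold) FROM books)

Corrected query:
SELECT author, sold FROM books WHERE sold = (SELECT MAX(sold) FROM books)

Result:
author | sold 
-------+------
Asimov | 49310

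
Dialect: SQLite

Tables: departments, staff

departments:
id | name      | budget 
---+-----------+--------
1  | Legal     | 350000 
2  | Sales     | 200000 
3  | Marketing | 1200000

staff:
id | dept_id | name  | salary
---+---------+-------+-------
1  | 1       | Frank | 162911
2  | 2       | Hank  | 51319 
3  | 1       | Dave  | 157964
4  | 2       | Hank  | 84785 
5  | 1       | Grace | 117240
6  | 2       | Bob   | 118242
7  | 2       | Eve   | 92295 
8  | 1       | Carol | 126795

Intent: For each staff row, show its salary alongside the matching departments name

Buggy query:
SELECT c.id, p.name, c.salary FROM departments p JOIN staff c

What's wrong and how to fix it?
Bug: JOIN with no ON clause produces a cartesian product; every staff row pairs with every departments row

Fix: Specify the join condition linking the foreign key to the parent id

Corrected query:
SELECT c.id, p.name, c.salary FROM departments p JOIN staff c ON c.dept_id = p.id

Result:
id | name  | salary
---+-------+-------
1  | Legal | 162911
2  | Sales | 51319 
3  | Legal | 157964
4  | Sales | 84785 
5  | Legal | 117240
6  | Sales | 118242
7  | Sales | 92295 
8  | Legal | 126795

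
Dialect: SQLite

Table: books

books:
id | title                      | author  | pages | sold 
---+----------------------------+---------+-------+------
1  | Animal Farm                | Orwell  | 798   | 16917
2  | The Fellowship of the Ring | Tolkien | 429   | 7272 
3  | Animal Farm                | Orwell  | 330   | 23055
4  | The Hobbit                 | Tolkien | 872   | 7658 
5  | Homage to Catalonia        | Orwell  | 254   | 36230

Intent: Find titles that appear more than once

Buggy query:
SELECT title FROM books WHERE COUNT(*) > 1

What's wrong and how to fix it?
Bug: WHERE can't reference COUNT(*); aggregates are computed after WHERE

Fix: GROUP BY title, then filter groups with HAVING COUNT(*) > 1

Corrected query:
SELECT title FROM books GROUP BY title HAVING COUNT(*) > 1

Result:
title      
-----------
Animal Farm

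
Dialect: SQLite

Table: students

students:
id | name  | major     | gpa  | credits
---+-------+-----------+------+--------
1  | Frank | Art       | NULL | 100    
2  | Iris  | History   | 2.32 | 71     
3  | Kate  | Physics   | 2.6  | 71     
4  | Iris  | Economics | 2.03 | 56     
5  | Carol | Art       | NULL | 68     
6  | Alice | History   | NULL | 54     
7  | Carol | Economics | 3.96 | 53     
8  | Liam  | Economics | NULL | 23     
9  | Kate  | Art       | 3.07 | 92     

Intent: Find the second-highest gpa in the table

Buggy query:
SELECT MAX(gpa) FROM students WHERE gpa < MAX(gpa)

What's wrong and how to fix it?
Bug: MAX(gpa) on the right of the comparison is an aggregate-in-WHERE error

Fix: Put the inner MAX in a scalar subquery

Corrected query:
SELECT MAX(gpa) FROM students WHERE gpa < (SELECT MAX(gpa) FROM students)

Result:
MAX(gpa)
--------
3.07    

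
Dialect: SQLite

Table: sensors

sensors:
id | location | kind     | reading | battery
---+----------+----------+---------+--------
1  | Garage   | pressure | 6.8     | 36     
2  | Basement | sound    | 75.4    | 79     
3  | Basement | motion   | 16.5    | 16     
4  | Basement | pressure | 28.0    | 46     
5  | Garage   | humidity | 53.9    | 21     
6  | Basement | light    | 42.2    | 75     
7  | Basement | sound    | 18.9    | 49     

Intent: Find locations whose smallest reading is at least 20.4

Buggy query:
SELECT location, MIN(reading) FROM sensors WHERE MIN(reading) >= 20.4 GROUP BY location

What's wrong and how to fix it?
Bug: Aggregates like MIN are computed per group after WHERE runs

Fix: Replace WHERE with HAVING after the GROUP BY

Corrected query:
SELECT location, MIN(reading) FROM sensors GROUP BY location HAVING MIN(reading) >= 20.4

Result:
(no rows)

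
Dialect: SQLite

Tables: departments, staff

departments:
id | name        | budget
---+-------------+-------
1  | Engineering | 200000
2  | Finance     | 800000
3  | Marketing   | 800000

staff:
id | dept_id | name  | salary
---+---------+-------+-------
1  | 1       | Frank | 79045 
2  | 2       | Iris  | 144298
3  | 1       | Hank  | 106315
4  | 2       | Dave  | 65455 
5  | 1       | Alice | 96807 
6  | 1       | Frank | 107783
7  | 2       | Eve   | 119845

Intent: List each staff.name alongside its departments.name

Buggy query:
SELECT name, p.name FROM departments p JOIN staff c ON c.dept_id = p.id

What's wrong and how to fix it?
Bug: 'name' exists in both joined tables, so the database can't tell which one is meant

Fix: Qualify the column with its table alias (c.name)

Corrected query:
SELECT c.name, p.name FROM departments p JOIN staff c ON c.dept_id = p.id

Result:
name  | name       
------+------------
Frank | Engineering
Iris  | Finance    
Hank  | Engineering
Dave  | Finance    
Alice | Engineering
Frank | Engineering
Eve   | Finance    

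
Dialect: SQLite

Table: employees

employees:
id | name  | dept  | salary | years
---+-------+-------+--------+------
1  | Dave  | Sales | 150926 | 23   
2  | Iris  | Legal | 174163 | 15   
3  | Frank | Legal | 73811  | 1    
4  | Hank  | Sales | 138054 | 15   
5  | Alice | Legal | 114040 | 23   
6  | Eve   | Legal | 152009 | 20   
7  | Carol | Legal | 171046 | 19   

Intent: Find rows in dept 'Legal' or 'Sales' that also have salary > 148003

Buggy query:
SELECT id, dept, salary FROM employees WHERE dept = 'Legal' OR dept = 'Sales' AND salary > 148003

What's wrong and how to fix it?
Bug: Without parentheses, AND is evaluated before OR, so the salary filter only applies to the 'Sales' branch

Fix: Add parentheses around the OR so the AND applies to both alternatives

Corrected query:
SELECT id, dept, salary FROM employees WHERE (dept = 'Legal' OR dept = 'Sales') AND salary > 148003

Result:
id | dept  | salary
---+-------+-------
1  | Sales | 150926
2  | Legal | 174163
6  | Legal | 152009
7  | Legal | 171046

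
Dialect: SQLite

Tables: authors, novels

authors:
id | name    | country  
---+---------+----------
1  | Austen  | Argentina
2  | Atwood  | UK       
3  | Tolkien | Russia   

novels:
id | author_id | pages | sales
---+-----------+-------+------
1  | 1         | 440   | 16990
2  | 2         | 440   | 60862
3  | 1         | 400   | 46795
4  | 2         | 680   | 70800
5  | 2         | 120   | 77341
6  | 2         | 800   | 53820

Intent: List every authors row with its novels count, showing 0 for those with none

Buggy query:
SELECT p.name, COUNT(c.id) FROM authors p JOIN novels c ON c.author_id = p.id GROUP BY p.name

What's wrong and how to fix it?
Bug: An inner join excludes parents with zero children

Fix: Use LEFT JOIN so parents without children still appear (COUNT(c.id) gives 0)

Corrected query:
SELECT p.name, COUNT(c.id) FROM authors p LEFT JOIN novels c ON c.author_id = p.id GROUP BY p.name

Result:
name    | COUNT(c.id)
--------+------------
Atwood  | 4          
Austen  | 2          
Tolkien | 0          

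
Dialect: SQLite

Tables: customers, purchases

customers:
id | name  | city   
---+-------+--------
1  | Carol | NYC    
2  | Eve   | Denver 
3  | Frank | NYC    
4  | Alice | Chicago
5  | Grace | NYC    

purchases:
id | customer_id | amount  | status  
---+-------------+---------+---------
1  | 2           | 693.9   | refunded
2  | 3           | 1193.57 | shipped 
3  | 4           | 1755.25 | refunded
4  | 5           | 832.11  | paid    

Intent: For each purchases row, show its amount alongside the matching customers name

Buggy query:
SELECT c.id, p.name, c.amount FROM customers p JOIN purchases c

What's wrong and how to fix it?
Bug: Missing join condition: each purchases row is matched to all customers rows instead of just its own

Fix: Specify the join condition linking the foreign key to the parent id

Corrected query:
SELECT c.id, p.name, c.amount FROM customers p JOIN purchases c ON c.customer_id = p.id

Result:
id | name  | amount 
---+-------+--------
1  | Eve   | 693.9  
2  | Frank | 1193.57
3  | Alice | 1755.25
4  | Grace | 832.11 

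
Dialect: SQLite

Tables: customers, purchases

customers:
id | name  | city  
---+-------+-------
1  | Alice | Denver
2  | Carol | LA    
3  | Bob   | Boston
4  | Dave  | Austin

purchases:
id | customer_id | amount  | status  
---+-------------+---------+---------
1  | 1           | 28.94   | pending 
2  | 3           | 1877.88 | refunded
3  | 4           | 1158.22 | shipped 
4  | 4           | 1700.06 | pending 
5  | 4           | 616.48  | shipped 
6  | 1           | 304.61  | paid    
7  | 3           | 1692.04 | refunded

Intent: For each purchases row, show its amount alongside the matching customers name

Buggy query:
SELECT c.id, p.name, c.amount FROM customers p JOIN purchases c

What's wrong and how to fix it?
Bug: Missing join condition: each purchases row is matched to all customers rows instead of just its own

Fix: Add ON c.customer_id = p.id to the JOIN

Corrected query:
SELECT c.id, p.name, c.amount FROM customers p JOIN purchases c ON c.customer_id = p.id

Result:
id | name  | amount 
---+-------+--------
1  | Alice | 28.94  
2  | Bob   | 1877.88
3  | Dave  | 1158.22
4  | Dave  | 1700.06
5  | Dave  | 616.48 
6  | Alice | 304.61 
7  | Bob   | 1692.04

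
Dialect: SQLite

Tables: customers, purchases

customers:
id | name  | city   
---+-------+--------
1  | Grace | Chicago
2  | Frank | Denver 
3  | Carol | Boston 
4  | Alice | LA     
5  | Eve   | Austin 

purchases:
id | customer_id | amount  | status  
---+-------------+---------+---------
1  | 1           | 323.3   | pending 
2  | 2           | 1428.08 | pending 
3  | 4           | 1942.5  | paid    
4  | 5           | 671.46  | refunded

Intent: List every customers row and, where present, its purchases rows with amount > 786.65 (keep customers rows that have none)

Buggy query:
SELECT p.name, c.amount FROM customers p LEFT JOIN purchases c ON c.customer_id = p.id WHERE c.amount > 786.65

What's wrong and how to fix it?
Bug: Filtering c.amount in WHERE discards the NULL rows produced by LEFT JOIN, turning it into an inner join

Fix: Put 'c.amount > 786.65' in the JOIN's ON clause instead of WHERE

Corrected query:
SELECT p.name, c.amount FROM customers p LEFT JOIN purchases c ON c.customer_id = p.id AND c.amount > 786.65

Result:
name  | amount 
------+--------
Grace | NULL   
Frank | 1428.08
Carol | NULL   
Alice | 1942.5 
Eve   | NULL   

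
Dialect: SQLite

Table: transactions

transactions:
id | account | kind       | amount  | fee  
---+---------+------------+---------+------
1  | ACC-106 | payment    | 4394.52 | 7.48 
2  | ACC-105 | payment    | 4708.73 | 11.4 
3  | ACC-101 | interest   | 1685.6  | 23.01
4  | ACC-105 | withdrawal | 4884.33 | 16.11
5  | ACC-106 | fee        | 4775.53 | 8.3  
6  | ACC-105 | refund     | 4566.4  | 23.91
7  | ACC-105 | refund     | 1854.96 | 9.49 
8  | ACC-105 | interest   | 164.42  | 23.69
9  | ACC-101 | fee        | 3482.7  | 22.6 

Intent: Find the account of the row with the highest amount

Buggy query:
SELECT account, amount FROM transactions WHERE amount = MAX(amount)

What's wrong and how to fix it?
Bug: WHERE is evaluated per row; an aggregate over the whole table isn't defined there

Fix: Wrap MAX in a scalar subquery so WHERE compares against a single value

Corrected query:
SELECT account, amount FROM transactions WHERE amount = (SELECT MAX(amount) FROM transactions)

Result:
account | amount 
--------+--------
ACC-105 | 4884.33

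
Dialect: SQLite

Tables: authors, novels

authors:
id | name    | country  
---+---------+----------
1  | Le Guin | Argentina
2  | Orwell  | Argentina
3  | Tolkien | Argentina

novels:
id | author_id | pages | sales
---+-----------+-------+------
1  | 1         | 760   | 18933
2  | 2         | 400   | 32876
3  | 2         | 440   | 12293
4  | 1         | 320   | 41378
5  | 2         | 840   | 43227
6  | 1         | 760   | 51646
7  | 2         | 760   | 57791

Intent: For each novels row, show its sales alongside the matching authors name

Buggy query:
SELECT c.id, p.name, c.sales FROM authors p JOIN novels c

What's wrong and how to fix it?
Bug: JOIN with no ON clause produces a cartesian product; every novels row pairs with every authors row

Fix: Specify the join condition linking the foreign key to the parent id

Corrected query:
SELECT c.id, p.name, c.sales FROM authors p JOIN novels c ON c.author_id = p.id

Result:
id | name    | sales
---+---------+------
1  | Le Guin | 18933
2  | Orwell  | 32876
3  | Orwell  | 12293
4  | Le Guin | 41378
5  | Orwell  | 43227
6  | Le Guin | 51646
7  | Orwell  | 57791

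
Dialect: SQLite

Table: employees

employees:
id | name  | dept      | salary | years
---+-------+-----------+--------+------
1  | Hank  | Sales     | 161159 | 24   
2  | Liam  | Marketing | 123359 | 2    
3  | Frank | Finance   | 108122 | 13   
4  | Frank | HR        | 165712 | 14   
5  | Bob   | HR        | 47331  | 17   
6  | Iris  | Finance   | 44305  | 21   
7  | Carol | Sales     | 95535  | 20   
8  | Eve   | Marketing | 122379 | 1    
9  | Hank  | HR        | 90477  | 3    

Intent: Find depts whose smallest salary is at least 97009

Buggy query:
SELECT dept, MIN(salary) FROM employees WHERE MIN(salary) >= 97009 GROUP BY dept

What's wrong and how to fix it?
Bug: Aggregates like MIN are computed per group after WHERE runs

Fix: Replace WHERE with HAVING after the GROUP BY

Corrected query:
SELECT dept, MIN(salary) FROM employees GROUP BY dept HAVING MIN(salary) >= 97009

Result:
dept      | MIN(salary)
----------+------------
Marketing | 122379     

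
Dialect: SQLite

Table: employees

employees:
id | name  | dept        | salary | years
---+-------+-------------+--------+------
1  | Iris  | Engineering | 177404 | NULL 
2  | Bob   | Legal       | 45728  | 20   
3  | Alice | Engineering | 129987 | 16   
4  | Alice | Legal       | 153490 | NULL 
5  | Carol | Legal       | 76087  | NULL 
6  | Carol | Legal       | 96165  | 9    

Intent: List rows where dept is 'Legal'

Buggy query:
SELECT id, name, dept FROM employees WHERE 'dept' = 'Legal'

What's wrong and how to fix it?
Bug: 'dept' in single quotes is a string literal, not the column; the comparison is literal-vs-literal and never true

Fix: Reference the column as dept without single quotes

Corrected query:
SELECT id, name, dept FROM employees WHERE dept = 'Legal'

Result:
id | name  | dept 
---+-------+------
2  | Bob   | Legal
4  | Alice | Legal
5  | Carol | Legal
6  | Carol | Legal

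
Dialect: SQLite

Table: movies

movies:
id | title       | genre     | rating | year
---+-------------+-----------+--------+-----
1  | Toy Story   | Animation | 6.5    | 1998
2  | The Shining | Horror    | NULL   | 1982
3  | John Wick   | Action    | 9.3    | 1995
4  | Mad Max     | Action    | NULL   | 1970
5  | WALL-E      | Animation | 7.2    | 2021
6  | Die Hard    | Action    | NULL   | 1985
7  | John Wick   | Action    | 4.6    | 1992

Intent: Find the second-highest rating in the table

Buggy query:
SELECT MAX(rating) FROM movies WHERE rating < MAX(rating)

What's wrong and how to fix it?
Bug: MAX(rating) on the right of the comparison is an aggregate-in-WHERE error

Fix: Put the inner MAX in a scalar subquery

Corrected query:
SELECT MAX(rating) FROM movies WHERE rating < (SELECT MAX(rating) FROM movies)

Result:
MAX(rating)
-----------
7.2        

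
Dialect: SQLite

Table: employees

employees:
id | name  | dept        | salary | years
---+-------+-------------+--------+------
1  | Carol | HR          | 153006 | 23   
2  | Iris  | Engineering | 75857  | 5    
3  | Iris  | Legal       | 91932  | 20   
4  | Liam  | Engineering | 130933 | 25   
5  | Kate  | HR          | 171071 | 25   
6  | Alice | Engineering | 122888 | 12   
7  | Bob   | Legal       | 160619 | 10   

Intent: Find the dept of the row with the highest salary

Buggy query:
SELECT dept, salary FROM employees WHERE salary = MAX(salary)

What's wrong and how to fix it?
Bug: WHERE is evaluated per row; an aggregate over the whole table isn't defined there

Fix: Wrap MAX in a scalar subquery so WHERE compares against a single value

Corrected query:
SELECT dept, salary FROM employees WHERE salary = (SELECT MAX(salary) FROM employees)

Result:
dept | salary
-----+-------
HR   | 171071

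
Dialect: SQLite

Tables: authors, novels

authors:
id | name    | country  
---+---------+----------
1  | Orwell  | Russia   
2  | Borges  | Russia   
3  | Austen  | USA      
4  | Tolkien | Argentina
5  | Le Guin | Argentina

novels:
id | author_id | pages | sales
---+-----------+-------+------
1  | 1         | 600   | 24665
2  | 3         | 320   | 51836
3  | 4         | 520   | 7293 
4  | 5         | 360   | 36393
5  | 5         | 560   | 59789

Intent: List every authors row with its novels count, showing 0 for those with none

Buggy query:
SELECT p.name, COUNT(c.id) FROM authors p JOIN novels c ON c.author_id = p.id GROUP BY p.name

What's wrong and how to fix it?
Bug: An inner join excludes parents with zero children

Fix: Switch to LEFT JOIN to retain unmatched parent rows

Corrected query:
SELECT p.name, COUNT(c.id) FROM authors p LEFT JOIN novels c ON c.author_id = p.id GROUP BY p.name

Result:
name    | COUNT(c.id)
--------+------------
Austen  | 1          
Borges  | 0          
Le Guin | 2          
Orwell  | 1          
Tolkien | 1          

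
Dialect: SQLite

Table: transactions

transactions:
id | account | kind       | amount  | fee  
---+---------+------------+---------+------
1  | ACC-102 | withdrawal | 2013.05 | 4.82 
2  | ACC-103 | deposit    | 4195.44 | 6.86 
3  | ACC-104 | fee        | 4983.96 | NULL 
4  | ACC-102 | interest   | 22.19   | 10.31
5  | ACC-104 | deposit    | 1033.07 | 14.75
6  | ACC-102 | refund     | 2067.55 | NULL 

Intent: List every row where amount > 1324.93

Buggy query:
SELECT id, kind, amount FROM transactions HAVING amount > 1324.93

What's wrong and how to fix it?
Bug: This is a non-aggregate query (no GROUP BY, no aggregates), so in SQLite the HAVING clause is invalid here; a row-level condition belongs in WHERE

Fix: Replace HAVING with WHERE since the condition applies to individual rows

Corrected query:
SELECT id, kind, amount FROM transactions WHERE amount > 1324.93

Result:
id | kind       | amount 
---+------------+--------
1  | withdrawal | 2013.05
2  | deposit    | 4195.44
3  | fee        | 4983.96
6  | refund     | 2067.55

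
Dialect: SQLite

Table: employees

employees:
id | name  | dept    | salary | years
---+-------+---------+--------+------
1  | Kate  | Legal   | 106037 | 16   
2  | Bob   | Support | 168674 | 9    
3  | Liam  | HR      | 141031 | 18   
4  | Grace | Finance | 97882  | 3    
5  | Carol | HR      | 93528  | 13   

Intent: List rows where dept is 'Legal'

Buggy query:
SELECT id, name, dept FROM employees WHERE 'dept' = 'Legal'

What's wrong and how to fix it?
Bug: 'dept' in single quotes is a string literal, not the column; the comparison is literal-vs-literal and never true

Fix: Reference the column as dept without single quotes

Corrected query:
SELECT id, name, dept FROM employees WHERE dept = 'Legal'

Result:
id | name | dept 
---+------+------
1  | Kate | Legal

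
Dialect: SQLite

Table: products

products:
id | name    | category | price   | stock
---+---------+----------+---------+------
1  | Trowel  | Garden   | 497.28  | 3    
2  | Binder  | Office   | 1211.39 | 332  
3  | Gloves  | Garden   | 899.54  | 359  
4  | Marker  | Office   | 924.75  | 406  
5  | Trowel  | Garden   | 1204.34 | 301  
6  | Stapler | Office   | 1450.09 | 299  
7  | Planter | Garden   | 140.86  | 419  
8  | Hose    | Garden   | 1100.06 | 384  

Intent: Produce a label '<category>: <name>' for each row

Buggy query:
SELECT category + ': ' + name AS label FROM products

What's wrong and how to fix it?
Bug: SQLite uses || for string concatenation; + coerces text to numbers (yielding 0)

Fix: Replace + with || to concatenate text

Corrected query:
SELECT category || ': ' || name AS label FROM products

Result:
label          
---------------
Garden: Trowel 
Office: Binder 
Garden: Gloves 
Office: Marker 
Garden: Trowel 
Office: Stapler
Garden: Planter
Garden: Hose   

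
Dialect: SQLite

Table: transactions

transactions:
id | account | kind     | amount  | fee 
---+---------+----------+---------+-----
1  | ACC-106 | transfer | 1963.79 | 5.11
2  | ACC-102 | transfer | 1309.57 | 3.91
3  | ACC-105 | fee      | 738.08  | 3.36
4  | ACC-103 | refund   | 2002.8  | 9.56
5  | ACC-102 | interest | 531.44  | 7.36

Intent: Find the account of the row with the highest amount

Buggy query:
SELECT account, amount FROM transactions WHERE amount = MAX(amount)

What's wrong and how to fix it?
Bug: WHERE is evaluated per row; an aggregate over the whole table isn't defined there

Fix: Wrap MAX in a scalar subquery so WHERE compares against a single value

Corrected query:
SELECT account, amount FROM transactions WHERE amount = (SELECT MAX(amount) FROM transactions)

Result:
account | amount
--------+-------
ACC-103 | 2002.8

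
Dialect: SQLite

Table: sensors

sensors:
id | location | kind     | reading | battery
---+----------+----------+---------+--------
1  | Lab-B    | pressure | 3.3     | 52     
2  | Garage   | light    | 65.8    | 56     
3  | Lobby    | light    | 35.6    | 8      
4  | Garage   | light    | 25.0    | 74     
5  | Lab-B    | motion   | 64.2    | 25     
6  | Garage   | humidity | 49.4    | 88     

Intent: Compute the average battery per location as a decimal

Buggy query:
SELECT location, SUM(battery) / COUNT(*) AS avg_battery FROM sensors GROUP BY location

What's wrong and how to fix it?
Bug: Both operands are integers, so '/' performs integer division and truncates

Fix: Multiply by 1.0 (or CAST to REAL) to force floating-point division

Corrected query:
SELECT location, SUM(battery) * 1.0 / COUNT(*) AS avg_battery FROM sensors GROUP BY location

Result:
location | avg_battery
---------+------------
Garage   | 72.666667  
Lab-B    | 38.5       
Lobby    | 8          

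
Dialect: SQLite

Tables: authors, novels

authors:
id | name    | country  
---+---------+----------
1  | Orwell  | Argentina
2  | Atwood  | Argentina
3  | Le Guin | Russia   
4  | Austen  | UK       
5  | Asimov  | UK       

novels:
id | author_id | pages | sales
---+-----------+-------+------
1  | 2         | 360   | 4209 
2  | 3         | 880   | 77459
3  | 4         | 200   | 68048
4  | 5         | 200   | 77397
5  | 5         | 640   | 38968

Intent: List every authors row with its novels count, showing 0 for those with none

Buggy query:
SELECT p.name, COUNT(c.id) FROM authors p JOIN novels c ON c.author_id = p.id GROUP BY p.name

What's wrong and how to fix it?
Bug: An inner join excludes parents with zero children

Fix: Switch to LEFT JOIN to retain unmatched parent rows

Corrected query:
SELECT p.name, COUNT(c.id) FROM authors p LEFT JOIN novels c ON c.author_id = p.id GROUP BY p.name

Result:
name    | COUNT(c.id)
--------+------------
Asimov  | 2          
Atwood  | 1          
Austen  | 1          
Le Guin | 1          
Orwell  | 0          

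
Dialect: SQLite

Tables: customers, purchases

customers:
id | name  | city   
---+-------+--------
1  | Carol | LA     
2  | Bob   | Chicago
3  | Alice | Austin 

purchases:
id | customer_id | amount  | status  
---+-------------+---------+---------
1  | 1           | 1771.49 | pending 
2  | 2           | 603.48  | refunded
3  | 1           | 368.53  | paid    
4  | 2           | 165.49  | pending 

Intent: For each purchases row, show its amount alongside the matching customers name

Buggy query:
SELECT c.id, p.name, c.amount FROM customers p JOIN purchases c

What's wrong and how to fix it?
Bug: Missing join condition: each purchases row is matched to all customers rows instead of just its own

Fix: Specify the join condition linking the foreign key to the parent id

Corrected query:
SELECT c.id, p.name, c.amount FROM customers p JOIN purchases c ON c.customer_id = p.id

Result:
id | name  | amount 
---+-------+--------
1  | Carol | 1771.49
2  | Bob   | 603.48 
3  | Carol | 368.53 
4  | Bob   | 165.49 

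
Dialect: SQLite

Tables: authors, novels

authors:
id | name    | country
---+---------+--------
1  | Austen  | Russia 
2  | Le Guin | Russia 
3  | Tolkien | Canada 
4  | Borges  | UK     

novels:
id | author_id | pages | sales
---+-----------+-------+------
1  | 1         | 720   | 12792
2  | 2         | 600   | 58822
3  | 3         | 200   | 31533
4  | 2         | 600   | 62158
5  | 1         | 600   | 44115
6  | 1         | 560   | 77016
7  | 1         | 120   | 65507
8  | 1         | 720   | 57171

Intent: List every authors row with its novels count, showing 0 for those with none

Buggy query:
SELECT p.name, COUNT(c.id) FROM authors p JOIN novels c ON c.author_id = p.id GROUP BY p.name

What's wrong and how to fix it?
Bug: INNER JOIN drops authors rows that have no matching novels rows

Fix: Switch to LEFT JOIN to retain unmatched parent rows

Corrected query:
SELECT p.name, COUNT(c.id) FROM authors p LEFT JOIN novels c ON c.author_id = p.id GROUP BY p.name

Result:
name    | COUNT(c.id)
--------+------------
Austen  | 5          
Borges  | 0          
Le Guin | 2          
Tolkien | 1          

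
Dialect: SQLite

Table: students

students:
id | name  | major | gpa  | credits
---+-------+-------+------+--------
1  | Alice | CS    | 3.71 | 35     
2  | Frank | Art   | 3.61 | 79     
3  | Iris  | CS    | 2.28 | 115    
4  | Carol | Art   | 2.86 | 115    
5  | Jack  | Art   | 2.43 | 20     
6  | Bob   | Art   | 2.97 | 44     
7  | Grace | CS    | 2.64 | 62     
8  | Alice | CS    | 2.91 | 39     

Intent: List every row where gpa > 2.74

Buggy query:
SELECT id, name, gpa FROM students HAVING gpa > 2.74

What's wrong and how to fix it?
Bug: This is a non-aggregate query (no GROUP BY, no aggregates), so in SQLite the HAVING clause is invalid here; a row-level condition belongs in WHERE

Fix: Use WHERE for row-level filtering

Corrected query:
SELECT id, name, gpa FROM students WHERE gpa > 2.74

Result:
id | name  | gpa 
---+-------+-----
1  | Alice | 3.71
2  | Frank | 3.61
4  | Carol | 2.86
6  | Bob   | 2.97
8  | Alice | 2.91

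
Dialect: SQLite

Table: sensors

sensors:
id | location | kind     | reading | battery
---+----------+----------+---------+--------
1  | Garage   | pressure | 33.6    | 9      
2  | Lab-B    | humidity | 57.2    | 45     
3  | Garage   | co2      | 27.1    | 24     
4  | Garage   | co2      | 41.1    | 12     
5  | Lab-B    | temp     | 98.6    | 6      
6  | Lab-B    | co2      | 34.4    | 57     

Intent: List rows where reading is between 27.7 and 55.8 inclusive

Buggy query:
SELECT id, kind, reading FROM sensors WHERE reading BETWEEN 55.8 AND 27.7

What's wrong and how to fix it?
Bug: BETWEEN expects the lower bound first; with 55.8 AND 27.7 the range is empty

Fix: Swap the bounds so the smaller value comes first

Corrected query:
SELECT id, kind, reading FROM sensors WHERE reading BETWEEN 27.7 AND 55.8

Result:
id | kind     | reading
---+----------+--------
1  | pressure | 33.6   
4  | co2      | 41.1   
6  | co2      | 34.4   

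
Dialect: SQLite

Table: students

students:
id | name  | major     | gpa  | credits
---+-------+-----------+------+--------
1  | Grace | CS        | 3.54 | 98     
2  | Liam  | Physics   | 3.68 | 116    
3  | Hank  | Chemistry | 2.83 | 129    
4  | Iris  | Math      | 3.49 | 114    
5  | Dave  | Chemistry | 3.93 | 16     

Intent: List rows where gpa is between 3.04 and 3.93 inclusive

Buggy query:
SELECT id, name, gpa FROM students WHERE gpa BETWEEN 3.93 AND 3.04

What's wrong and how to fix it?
Bug: The bounds are reversed; BETWEEN a AND b requires a <= b to match anything

Fix: Write BETWEEN 3.04 AND 3.93

Corrected query:
SELECT id, name, gpa FROM students WHERE gpa BETWEEN 3.04 AND 3.93

Result:
id | name  | gpa 
---+-------+-----
1  | Grace | 3.54
2  | Liam  | 3.68
4  | Iris  | 3.49
5  | Dave  | 3.93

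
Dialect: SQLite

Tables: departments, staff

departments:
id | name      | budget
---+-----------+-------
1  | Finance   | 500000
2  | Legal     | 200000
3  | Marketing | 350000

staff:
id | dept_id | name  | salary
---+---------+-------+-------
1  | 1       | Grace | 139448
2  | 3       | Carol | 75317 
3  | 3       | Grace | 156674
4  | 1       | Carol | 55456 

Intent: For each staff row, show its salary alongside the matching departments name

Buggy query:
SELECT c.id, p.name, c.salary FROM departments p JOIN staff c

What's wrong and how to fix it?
Bug: JOIN with no ON clause produces a cartesian product; every staff row pairs with every departments row

Fix: Add ON c.dept_id = p.id to the JOIN

Corrected query:
SELECT c.id, p.name, c.salary FROM departments p JOIN staff c ON c.dept_id = p.id

Result:
id | name      | salary
---+-----------+-------
1  | Finance   | 139448
2  | Marketing | 75317 
3  | Marketing | 156674
4  | Finance   | 55456 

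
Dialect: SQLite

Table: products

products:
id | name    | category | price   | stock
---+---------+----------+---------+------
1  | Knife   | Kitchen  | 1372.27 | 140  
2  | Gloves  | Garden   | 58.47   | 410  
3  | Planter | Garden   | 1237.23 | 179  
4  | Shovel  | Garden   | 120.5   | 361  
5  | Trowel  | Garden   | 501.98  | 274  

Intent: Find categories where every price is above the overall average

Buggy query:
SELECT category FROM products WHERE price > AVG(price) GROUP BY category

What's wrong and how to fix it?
Bug: AVG() is an aggregate; it can't sit directly in WHERE

Fix: Use a subquery for AVG and a HAVING MIN(...) filter so the condition holds for every row in the group

Corrected query:
SELECT category FROM products GROUP BY category HAVING MIN(price) > (SELECT AVG(price) FROM products)

Result:
category
--------
Kitchen 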